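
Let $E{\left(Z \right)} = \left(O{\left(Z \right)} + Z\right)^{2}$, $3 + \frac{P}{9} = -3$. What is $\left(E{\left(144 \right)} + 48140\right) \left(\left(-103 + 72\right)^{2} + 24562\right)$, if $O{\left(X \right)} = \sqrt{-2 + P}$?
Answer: $1756492860 + 14701248 i \sqrt{14} \approx 1.7565 \cdot 10^{9} + 5.5007 \cdot 10^{7} i$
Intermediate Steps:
$P = -54$ ($P = -27 + 9 \left(-3\right) = -27 - 27 = -54$)
$O{\left(X \right)} = 2 i \sqrt{14}$ ($O{\left(X \right)} = \sqrt{-2 - 54} = \sqrt{-56} = 2 i \sqrt{14}$)
$E{\left(Z \right)} = \left(Z + 2 i \sqrt{14}\right)^{2}$ ($E{\left(Z \right)} = \left(2 i \sqrt{14} + Z\right)^{2} = \left(Z + 2 i \sqrt{14}\right)^{2}$)
$\left(E{\left(144 \right)} + 48140\right) \left(\left(-103 + 72\right)^{2} + 24562\right) = \left(\left(144 + 2 i \sqrt{14}\right)^{2} + 48140\right) \left(\left(-103 + 72\right)^{2} + 24562\right) = \left(48140 + \left(144 + 2 i \sqrt{14}\right)^{2}\right) \left(\left(-31\right)^{2} + 24562\right) = \left(48140 + \left(144 + 2 i \sqrt{14}\right)^{2}\right) \left(961 + 24562\right) = \left(48140 + \left(144 + 2 i \sqrt{14}\right)^{2}\right) 25523 = 1228677220 + 25523 \left(144 + 2 i \sqrt{14}\right)^{2}$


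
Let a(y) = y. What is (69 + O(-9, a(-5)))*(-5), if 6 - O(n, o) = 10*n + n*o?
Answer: -600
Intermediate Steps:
O(n, o) = 6 - 10*n - n*o (O(n, o) = 6 - (10*n + n*o) = 6 + (-10*n - n*o) = 6 - 10*n - n*o)
(69 + O(-9, a(-5)))*(-5) = (69 + (6 - 10*(-9) - 1*(-9)*(-5)))*(-5) = (69 + (6 + 90 - 45))*(-5) = (69 + 51)*(-5) = 120*(-5) = -600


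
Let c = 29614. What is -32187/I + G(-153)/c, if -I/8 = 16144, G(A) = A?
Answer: 27453693/112491392 ≈ 0.24405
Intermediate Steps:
I = -129152 (I = -8*16144 = -129152)
-32187/I + G(-153)/c = -32187/(-129152) - 153/29614 = -32187*(-1/129152) - 153*1/29614 = 32187/129152 - 9/1742 = 27453693/112491392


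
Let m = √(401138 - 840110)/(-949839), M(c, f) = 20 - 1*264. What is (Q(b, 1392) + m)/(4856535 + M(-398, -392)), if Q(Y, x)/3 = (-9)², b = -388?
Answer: 243/4856291 - 2*I*√109743/4612694587149 ≈ 5.0038e-5 - 1.4364e-10*I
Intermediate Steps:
Q(Y, x) = 243 (Q(Y, x) = 3*(-9)² = 3*81 = 243)
M(c, f) = -244 (M(c, f) = 20 - 264 = -244)
m = -2*I*√109743/949839 (m = √(-438972)*(-1/949839) = (2*I*√109743)*(-1/949839) = -2*I*√109743/949839 ≈ -0.00069754*I)
(Q(b, 1392) + m)/(4856535 + M(-398, -392)) = (243 - 2*I*√109743/949839)/(4856535 - 244) = (243 - 2*I*√109743/949839)/4856291 = (243 - 2*I*√109743/949839)*(1/4856291) = 243/4856291 - 2*I*√109743/4612694587149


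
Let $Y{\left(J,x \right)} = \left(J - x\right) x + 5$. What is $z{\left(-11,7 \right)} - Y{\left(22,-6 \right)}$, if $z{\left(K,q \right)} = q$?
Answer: $170$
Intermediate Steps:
$Y{\left(J,x \right)} = 5 + x \left(J - x\right)$ ($Y{\left(J,x \right)} = x \left(J - x\right) + 5 = 5 + x \left(J - x\right)$)
$z{\left(-11,7 \right)} - Y{\left(22,-6 \right)} = 7 - \left(5 - \left(-6\right)^{2} + 22 \left(-6\right)\right) = 7 - \left(5 - 36 - 132\right) = 7 - -163 = 7 + 163 = 170$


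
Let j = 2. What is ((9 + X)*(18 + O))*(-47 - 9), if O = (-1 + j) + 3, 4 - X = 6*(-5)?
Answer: -52976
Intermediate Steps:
X = 34 (X = 4 - 6*(-5) = 4 - 1*(-30) = 4 + 30 = 34)
O = 4 (O = (-1 + 2) + 3 = 1 + 3 = 4)
((9 + X)*(18 + O))*(-47 - 9) = ((9 + 34)*(18 + 4))*(-47 - 9) = (43*22)*(-56) = 946*(-56) = -52976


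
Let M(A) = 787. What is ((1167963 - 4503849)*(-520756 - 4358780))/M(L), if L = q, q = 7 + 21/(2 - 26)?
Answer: 16277575828896/787 ≈ 2.0683e+10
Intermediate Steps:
q = 49/8 (q = 7 + 21/(-24) = 7 - 1/24*21 = 7 - 7/8 = 49/8 ≈ 6.1250)
L = 49/8 ≈ 6.1250
((1167963 - 4503849)*(-520756 - 4358780))/M(L) = ((1167963 - 4503849)*(-520756 - 4358780))/787 = -3335886*(-4879536)*(1/787) = 16277575828896*(1/787) = 16277575828896/787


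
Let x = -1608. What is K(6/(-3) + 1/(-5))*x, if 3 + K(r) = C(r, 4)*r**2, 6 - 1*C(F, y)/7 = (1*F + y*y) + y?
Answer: 80959584/125 ≈ 6.4768e+5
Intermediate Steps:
C(F, y) = 42 - 7*F - 7*y - 7*y**2 (C(F, y) = 42 - 7*((1*F + y*y) + y) = 42 - 7*((F + y**2) + y) = 42 - 7*(F + y + y**2) = 42 + (-7*F - 7*y - 7*y**2) = 42 - 7*F - 7*y - 7*y**2)
K(r) = -3 + r**2*(-98 - 7*r) (K(r) = -3 + (42 - 7*r - 7*4 - 7*4**2)*r**2 = -3 + (42 - 7*r - 28 - 7*16)*r**2 = -3 + (42 - 7*r - 28 - 112)*r**2 = -3 + (-98 - 7*r)*r**2 = -3 + r**2*(-98 - 7*r))
K(6/(-3) + 1/(-5))*x = (-3 - 7*(6/(-3) + 1/(-5))**2*(14 + (6/(-3) + 1/(-5))))*(-1608) = (-3 - 7*(6*(-1/3) + 1*(-1/5))**2*(14 + (6*(-1/3) + 1*(-1/5))))*(-1608) = (-3 - 7*(-2 - 1/5)**2*(14 + (-2 - 1/5)))*(-1608) = (-3 - 7*(-11/5)**2*(14 - 11/5))*(-1608) = (-3 - 7*121/25*59/5)*(-1608) = (-3 - 49973/125)*(-1608) = -50348/125*(-1608) = 80959584/125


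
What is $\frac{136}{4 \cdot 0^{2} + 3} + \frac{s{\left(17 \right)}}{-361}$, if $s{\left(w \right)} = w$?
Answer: $\frac{49045}{1083} \approx 45.286$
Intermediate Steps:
$\frac{136}{4 \cdot 0^{2} + 3} + \frac{s{\left(17 \right)}}{-361} = \frac{136}{4 \cdot 0^{2} + 3} + \frac{17}{-361} = \frac{136}{4 \cdot 0 + 3} + 17 \left(- \frac{1}{361}\right) = \frac{136}{0 + 3} - \frac{17}{361} = \frac{136}{3} - \frac{17}{361} = \frac{49045}{1083}$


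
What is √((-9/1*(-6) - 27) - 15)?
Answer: 2*√3 ≈ 3.4641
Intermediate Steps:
√((-9/1*(-6) - 27) - 15) = √((-9*1*(-6) - 27) - 15) = √((-9*(-6) - 27) - 15) = √((54 - 27) - 15) = √(27 - 15) = √12 = 2*√3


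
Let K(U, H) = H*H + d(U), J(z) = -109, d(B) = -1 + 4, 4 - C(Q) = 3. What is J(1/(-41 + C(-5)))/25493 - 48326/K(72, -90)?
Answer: -456445/76479 ≈ -5.9682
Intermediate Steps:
C(Q) = 1 (C(Q) = 4 - 1*3 = 4 - 3 = 1)
d(B) = 3
K(U, H) = 3 + H² (K(U, H) = H*H + 3 = H² + 3 = 3 + H²)
J(1/(-41 + C(-5)))/25493 - 48326/K(72, -90) = -109/25493 - 48326/(3 + (-90)²) = -109*1/25493 - 48326/(3 + 8100) = -109/25493 - 48326/8103 = -109/25493 - 48326*1/8103 = -109/25493 - 662/111 = -456445/76479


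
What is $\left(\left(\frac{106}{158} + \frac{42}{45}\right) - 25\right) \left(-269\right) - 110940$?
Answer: $- \frac{124006144}{1185} \approx -1.0465 \cdot 10^{5}$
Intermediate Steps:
$\left(\left(\frac{106}{158} + \frac{42}{45}\right) - 25\right) \left(-269\right) - 110940 = \left(\left(106 \cdot \frac{1}{158} + 42 \cdot \frac{1}{45}\right) - 25\right) \left(-269\right) - 110940 = \left(\left(\frac{53}{79} + \frac{14}{15}\right) - 25\right) \left(-269\right) - 110940 = \left(\frac{1901}{1185} - 25\right) \left(-269\right) - 110940 = \left(- \frac{27724}{1185}\right) \left(-269\right) - 110940 = \frac{7457756}{1185} - 110940 = - \frac{124006144}{1185}$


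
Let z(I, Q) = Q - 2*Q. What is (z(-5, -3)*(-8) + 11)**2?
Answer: 169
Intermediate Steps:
z(I, Q) = -Q
(z(-5, -3)*(-8) + 11)**2 = (-1*(-3)*(-8) + 11)**2 = (3*(-8) + 11)**2 = (-24 + 11)**2 = (-13)**2 = 169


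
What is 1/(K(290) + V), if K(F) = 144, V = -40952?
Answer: -1/40808 ≈ -2.4505e-5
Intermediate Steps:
1/(K(290) + V) = 1/(144 - 40952) = 1/(-40808) = -1/40808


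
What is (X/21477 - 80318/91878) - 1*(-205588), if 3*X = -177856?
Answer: 202836093670193/986631903 ≈ 2.0558e+5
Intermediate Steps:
X = -177856/3 (X = (⅓)*(-177856) = -177856/3 ≈ -59285.)
(X/21477 - 80318/91878) - 1*(-205588) = (-177856/3/21477 - 80318/91878) - 1*(-205588) = (-177856/3*1/21477 - 80318*1/91878) + 205588 = (-177856/64431 - 40159/45939) + 205588 = -3586003771/986631903 + 205588 = 202836093670193/986631903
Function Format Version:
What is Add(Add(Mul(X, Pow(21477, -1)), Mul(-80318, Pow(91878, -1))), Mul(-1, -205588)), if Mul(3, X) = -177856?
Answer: Rational(202836093670193, 986631903) ≈ 2.0558e+5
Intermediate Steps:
X = Rational(-177856, 3) (X = Mul(Rational(1, 3), -177856) = Rational(-177856, 3) ≈ -59285.)
Add(Add(Mul(X, Pow(21477, -1)), Mul(-80318, Pow(91878, -1))), Mul(-1, -205588)) = Add(Add(Mul(Rational(-177856, 3), Pow(21477, -1)), Mul(-80318, Pow(91878, -1))), Mul(-1, -205588)) = Add(Add(Mul(Rational(-177856, 3), Rational(1, 21477)), Mul(-80318, Rational(1, 91878))), 205588) = Add(Add(Rational(-177856, 64431), Rational(-40159, 45939)), 205588) = Add(Rational(-3586003771, 986631903), 205588) = Rational(202836093670193, 986631903)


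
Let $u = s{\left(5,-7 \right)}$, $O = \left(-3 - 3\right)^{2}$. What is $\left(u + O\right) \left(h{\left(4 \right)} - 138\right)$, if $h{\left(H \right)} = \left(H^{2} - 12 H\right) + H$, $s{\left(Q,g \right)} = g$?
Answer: $-4814$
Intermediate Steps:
$O = 36$ ($O = \left(-6\right)^{2} = 36$)
$u = -7$
$h{\left(H \right)} = H^{2} - 11 H$
$\left(u + O\right) \left(h{\left(4 \right)} - 138\right) = \left(-7 + 36\right) \left(4 \left(-11 + 4\right) - 138\right) = 29 \left(4 \left(-7\right) - 138\right) = 29 \left(-28 - 138\right) = 29 \left(-166\right) = -4814$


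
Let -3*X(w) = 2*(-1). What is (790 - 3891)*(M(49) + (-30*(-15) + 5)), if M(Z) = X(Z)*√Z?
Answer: -4276279/3 ≈ -1.4254e+6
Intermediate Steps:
X(w) = ⅔ (X(w) = -2*(-1)/3 = -⅓*(-2) = ⅔)
M(Z) = 2*√Z/3
(790 - 3891)*(M(49) + (-30*(-15) + 5)) = (790 - 3891)*(2*√49/3 + (-30*(-15) + 5)) = -3101*((⅔)*7 + (450 + 5)) = -3101*(14/3 + 455) = -3101*1379/3 = -4276279/3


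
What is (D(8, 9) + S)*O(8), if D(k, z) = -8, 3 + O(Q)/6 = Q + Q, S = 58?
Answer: 3900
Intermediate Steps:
O(Q) = -18 + 12*Q (O(Q) = -18 + 6*(Q + Q) = -18 + 6*(2*Q) = -18 + 12*Q)
(D(8, 9) + S)*O(8) = (-8 + 58)*(-18 + 12*8) = 50*(-18 + 96) = 50*78 = 3900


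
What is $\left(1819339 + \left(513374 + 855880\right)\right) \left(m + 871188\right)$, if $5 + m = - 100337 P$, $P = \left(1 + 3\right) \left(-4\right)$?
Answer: $7896789708975$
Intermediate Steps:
$P = -16$ ($P = 4 \left(-4\right) = -16$)
$m = 1605387$ ($m = -5 - -1605392 = -5 + 1605392 = 1605387$)
$\left(1819339 + \left(513374 + 855880\right)\right) \left(m + 871188\right) = \left(1819339 + \left(513374 + 855880\right)\right) \left(1605387 + 871188\right) = \left(1819339 + 1369254\right) 2476575 = 3188593 \cdot 2476575 = 7896789708975$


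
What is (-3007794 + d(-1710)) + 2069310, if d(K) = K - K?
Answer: -938484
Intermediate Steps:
d(K) = 0
(-3007794 + d(-1710)) + 2069310 = (-3007794 + 0) + 2069310 = -3007794 + 2069310 = -938484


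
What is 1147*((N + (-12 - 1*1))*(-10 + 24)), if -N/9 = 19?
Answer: -2954672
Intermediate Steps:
N = -171 (N = -9*19 = -171)
1147*((N + (-12 - 1*1))*(-10 + 24)) = 1147*((-171 + (-12 - 1*1))*(-10 + 24)) = 1147*((-171 + (-12 - 1))*14) = 1147*((-171 - 13)*14) = 1147*(-184*14) = 1147*(-2576) = -2954672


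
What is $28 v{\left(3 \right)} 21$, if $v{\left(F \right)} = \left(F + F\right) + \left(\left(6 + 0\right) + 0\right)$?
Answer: $7056$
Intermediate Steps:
$v{\left(F \right)} = 6 + 2 F$ ($v{\left(F \right)} = 2 F + \left(6 + 0\right) = 2 F + 6 = 6 + 2 F$)
$28 v{\left(3 \right)} 21 = 28 \left(6 + 2 \cdot 3\right) 21 = 28 \left(6 + 6\right) 21 = 28 \cdot 12 \cdot 21 = 336 \cdot 21 = 7056$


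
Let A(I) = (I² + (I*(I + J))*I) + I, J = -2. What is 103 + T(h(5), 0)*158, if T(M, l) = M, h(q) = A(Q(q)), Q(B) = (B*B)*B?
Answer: 306144853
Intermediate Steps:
Q(B) = B³ (Q(B) = B²*B = B³)
A(I) = I + I² + I²*(-2 + I) (A(I) = (I² + (I*(I - 2))*I) + I = (I² + (I*(-2 + I))*I) + I = (I² + I²*(-2 + I)) + I = I + I² + I²*(-2 + I))
h(q) = q³*(1 + q⁶ - q³) (h(q) = q³*(1 + (q³)² - q³) = q³*(1 + q⁶ - q³))
103 + T(h(5), 0)*158 = 103 + (5³ + 5⁹ - 1*5⁶)*158 = 103 + (125 + 1953125 - 1*15625)*158 = 103 + (125 + 1953125 - 15625)*158 = 103 + 1937625*158 = 103 + 306144750 = 306144853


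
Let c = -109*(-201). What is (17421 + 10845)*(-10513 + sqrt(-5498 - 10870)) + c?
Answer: -297138549 + 113064*I*sqrt(1023) ≈ -2.9714e+8 + 3.6163e+6*I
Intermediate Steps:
c = 21909
(17421 + 10845)*(-10513 + sqrt(-5498 - 10870)) + c = (17421 + 10845)*(-10513 + sqrt(-5498 - 10870)) + 21909 = 28266*(-10513 + sqrt(-16368)) + 21909 = 28266*(-10513 + 4*I*sqrt(1023)) + 21909 = (-297160458 + 113064*I*sqrt(1023)) + 21909 = -297138549 + 113064*I*sqrt(1023)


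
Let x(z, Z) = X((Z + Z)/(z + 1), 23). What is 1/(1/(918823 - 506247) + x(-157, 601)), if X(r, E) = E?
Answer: 412576/9489249 ≈ 0.043478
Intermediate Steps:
x(z, Z) = 23
1/(1/(918823 - 506247) + x(-157, 601)) = 1/(1/(918823 - 506247) + 23) = 1/(1/412576 + 23) = 1/(9489249/412576) = 412576/9489249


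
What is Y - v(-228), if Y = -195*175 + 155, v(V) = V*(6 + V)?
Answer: -84586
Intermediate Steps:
Y = -33970 (Y = -34125 + 155 = -33970)
Y - v(-228) = -33970 - (-228)*(6 - 228) = -33970 - (-228)*(-222) = -33970 - 1*50616 = -33970 - 50616 = -84586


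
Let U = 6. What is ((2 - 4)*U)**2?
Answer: 144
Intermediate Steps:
((2 - 4)*U)**2 = ((2 - 4)*6)**2 = (-2*6)**2 = (-12)**2 = 144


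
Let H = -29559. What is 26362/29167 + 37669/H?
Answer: -319457365/862147353 ≈ -0.37054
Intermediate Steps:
26362/29167 + 37669/H = 26362/29167 + 37669/(-29559) = 26362*(1/29167) + 37669*(-1/29559) = 26362/29167 - 37669/29559 = -319457365/862147353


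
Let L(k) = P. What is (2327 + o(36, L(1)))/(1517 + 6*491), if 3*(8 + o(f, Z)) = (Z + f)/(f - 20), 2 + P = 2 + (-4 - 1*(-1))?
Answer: 37115/71408 ≈ 0.51976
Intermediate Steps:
P = -3 (P = -2 + (2 + (-4 - 1*(-1))) = -2 + (2 + (-4 + 1)) = -2 + (2 - 3) = -2 - 1 = -3)
L(k) = -3
o(f, Z) = -8 + (Z + f)/(3*(-20 + f)) (o(f, Z) = -8 + ((Z + f)/(f - 20))/3 = -8 + ((Z + f)/(-20 + f))/3 = -8 + (Z + f)/(3*(-20 + f)))
(2327 + o(36, L(1)))/(1517 + 6*491) = (2327 + (480 - 3 - 23*36)/(3*(-20 + 36)))/(1517 + 6*491) = (2327 + (1/3)*(480 - 3 - 828)/16)/(1517 + 2946) = (2327 + (1/3)*(1/16)*(-351))/4463 = (2327 - 117/16)*(1/4463) = (37115/16)*(1/4463) = 37115/71408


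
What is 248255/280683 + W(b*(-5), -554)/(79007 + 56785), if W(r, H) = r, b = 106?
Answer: 1864571165/2117472552 ≈ 0.88056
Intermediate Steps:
248255/280683 + W(b*(-5), -554)/(79007 + 56785) = 248255/280683 + (106*(-5))/(79007 + 56785) = 248255*(1/280683) - 530/135792 = 248255/280683 - 530*1/135792 = 248255/280683 - 265/67896 = 1864571165/2117472552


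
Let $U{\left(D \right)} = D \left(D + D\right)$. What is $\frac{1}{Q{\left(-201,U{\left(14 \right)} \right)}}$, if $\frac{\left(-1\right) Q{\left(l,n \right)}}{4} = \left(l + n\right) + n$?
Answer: $- \frac{1}{2332} \approx -0.00042882$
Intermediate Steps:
$U{\left(D \right)} = 2 D^{2}$ ($U{\left(D \right)} = D 2 D = 2 D^{2}$)
$Q{\left(l,n \right)} = - 8 n - 4 l$ ($Q{\left(l,n \right)} = - 4 \left(\left(l + n\right) + n\right) = - 4 \left(l + 2 n\right) = - 8 n - 4 l$)
$\frac{1}{Q{\left(-201,U{\left(14 \right)} \right)}} = \frac{1}{- 8 \cdot 2 \cdot 14^{2} - -804} = \frac{1}{- 8 \cdot 2 \cdot 196 + 804} = \frac{1}{\left(-8\right) 392 + 804} = \frac{1}{-3136 + 804} = \frac{1}{-2332} = - \frac{1}{2332}$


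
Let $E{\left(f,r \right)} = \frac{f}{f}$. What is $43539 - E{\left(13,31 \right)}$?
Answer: $43538$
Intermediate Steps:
$E{\left(f,r \right)} = 1$
$43539 - E{\left(13,31 \right)} = 43539 - 1 = 43538$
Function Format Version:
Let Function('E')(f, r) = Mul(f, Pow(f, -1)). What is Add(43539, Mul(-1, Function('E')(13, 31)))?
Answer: 43538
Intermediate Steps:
Function('E')(f, r) = 1
Add(43539, Mul(-1, Function('E')(13, 31))) = Add(43539, Mul(-1, 1)) = Add(43539, -1) = 43538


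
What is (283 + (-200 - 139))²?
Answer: 3136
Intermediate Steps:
(283 + (-200 - 139))² = (283 - 339)² = (-56)² = 3136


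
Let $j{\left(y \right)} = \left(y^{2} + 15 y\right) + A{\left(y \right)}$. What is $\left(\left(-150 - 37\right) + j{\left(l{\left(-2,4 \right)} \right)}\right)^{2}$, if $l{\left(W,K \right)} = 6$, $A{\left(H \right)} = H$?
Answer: $3025$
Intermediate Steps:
$j{\left(y \right)} = y^{2} + 16 y$ ($j{\left(y \right)} = \left(y^{2} + 15 y\right) + y = y^{2} + 16 y$)
$\left(\left(-150 - 37\right) + j{\left(l{\left(-2,4 \right)} \right)}\right)^{2} = \left(\left(-150 - 37\right) + 6 \left(16 + 6\right)\right)^{2} = \left(-187 + 6 \cdot 22\right)^{2} = \left(-187 + 132\right)^{2} = \left(-55\right)^{2} = 3025$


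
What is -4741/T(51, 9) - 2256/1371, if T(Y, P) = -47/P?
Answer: 19464389/21479 ≈ 906.21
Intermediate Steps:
-4741/T(51, 9) - 2256/1371 = -4741/((-47/9)) - 2256/1371 = -4741/((-47*⅑)) - 2256*1/1371 = -4741/(-47/9) - 752/457 = -4741*(-9/47) - 752/457 = 42669/47 - 752/457 = 19464389/21479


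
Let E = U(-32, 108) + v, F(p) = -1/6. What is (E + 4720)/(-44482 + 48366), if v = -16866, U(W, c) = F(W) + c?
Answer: -72229/23304 ≈ -3.0994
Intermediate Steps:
F(p) = -1/6 (F(p) = -1*1/6 = -1/6)
U(W, c) = -1/6 + c
E = -100549/6 (E = (-1/6 + 108) - 16866 = 647/6 - 16866 = -100549/6 ≈ -16758.)
(E + 4720)/(-44482 + 48366) = (-100549/6 + 4720)/(-44482 + 48366) = -72229/6/3884 = -72229/6*1/3884 = -72229/23304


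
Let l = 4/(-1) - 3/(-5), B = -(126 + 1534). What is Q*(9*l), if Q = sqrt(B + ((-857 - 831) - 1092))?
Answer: -306*I*sqrt(1110)/5 ≈ -2039.0*I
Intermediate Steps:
B = -1660 (B = -1*1660 = -1660)
l = -17/5 (l = 4*(-1) - 3*(-1/5) = -4 + 3/5 = -17/5 ≈ -3.4000)
Q = 2*I*sqrt(1110) (Q = sqrt(-1660 + ((-857 - 831) - 1092)) = sqrt(-1660 + (-1688 - 1092)) = sqrt(-1660 - 2780) = sqrt(-4440) = 2*I*sqrt(1110) ≈ 66.633*I)
Q*(9*l) = (2*I*sqrt(1110))*(9*(-17/5)) = (2*I*sqrt(1110))*(-153/5) = -306*I*sqrt(1110)/5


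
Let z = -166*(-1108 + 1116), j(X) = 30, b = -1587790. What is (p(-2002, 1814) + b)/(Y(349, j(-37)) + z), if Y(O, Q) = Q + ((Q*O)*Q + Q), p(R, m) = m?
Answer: -198247/39104 ≈ -5.0697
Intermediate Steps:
z = -1328 (z = -166*8 = -1328)
Y(O, Q) = 2*Q + O*Q**2 (Y(O, Q) = Q + ((O*Q)*Q + Q) = Q + (O*Q**2 + Q) = Q + (Q + O*Q**2) = 2*Q + O*Q**2)
(p(-2002, 1814) + b)/(Y(349, j(-37)) + z) = (1814 - 1587790)/(30*(2 + 349*30) - 1328) = -1585976/(30*(2 + 10470) - 1328) = -1585976/(30*10472 - 1328) = -1585976/(314160 - 1328) = -1585976/312832 = -1585976*1/312832 = -198247/39104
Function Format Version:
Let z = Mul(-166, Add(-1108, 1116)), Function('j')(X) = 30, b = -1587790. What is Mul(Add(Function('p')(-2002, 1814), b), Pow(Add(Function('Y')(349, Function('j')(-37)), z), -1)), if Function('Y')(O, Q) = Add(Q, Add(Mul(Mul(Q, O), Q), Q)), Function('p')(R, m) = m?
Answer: Rational(-198247, 39104) ≈ -5.0697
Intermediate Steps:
z = -1328 (z = Mul(-166, 8) = -1328)
Function('Y')(O, Q) = Add(Mul(2, Q), Mul(O, Pow(Q, 2))) (Function('Y')(O, Q) = Add(Q, Add(Mul(Mul(O, Q), Q), Q)) = Add(Q, Add(Mul(O, Pow(Q, 2)), Q)) = Add(Q, Add(Q, Mul(O, Pow(Q, 2)))) = Add(Mul(2, Q), Mul(O, Pow(Q, 2))))
Mul(Add(Function('p')(-2002, 1814), b), Pow(Add(Function('Y')(349, Function('j')(-37)), z), -1)) = Mul(Add(1814, -1587790), Pow(Add(Mul(30, Add(2, Mul(349, 30))), -1328), -1)) = Mul(-1585976, Pow(Add(Mul(30, Add(2, 10470)), -1328), -1)) = Mul(-1585976, Pow(Add(Mul(30, 10472), -1328), -1)) = Mul(-1585976, Pow(Add(314160, -1328), -1)) = Mul(-1585976, Pow(312832, -1)) = Mul(-1585976, Rational(1, 312832)) = Rational(-198247, 39104)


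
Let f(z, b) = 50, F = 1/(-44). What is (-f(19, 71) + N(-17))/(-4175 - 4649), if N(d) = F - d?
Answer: 1453/388256 ≈ 0.0037424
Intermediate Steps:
F = -1/44 ≈ -0.022727
N(d) = -1/44 - d
(-f(19, 71) + N(-17))/(-4175 - 4649) = (-1*50 + (-1/44 - 1*(-17)))/(-4175 - 4649) = (-50 + (-1/44 + 17))/(-8824) = (-50 + 747/44)*(-1/8824) = -1453/44*(-1/8824) = 1453/388256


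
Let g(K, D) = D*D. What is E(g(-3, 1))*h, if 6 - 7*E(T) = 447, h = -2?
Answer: 126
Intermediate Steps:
g(K, D) = D²
E(T) = -63 (E(T) = 6/7 - ⅐*447 = 6/7 - 447/7 = -63)
E(g(-3, 1))*h = -63*(-2) = 126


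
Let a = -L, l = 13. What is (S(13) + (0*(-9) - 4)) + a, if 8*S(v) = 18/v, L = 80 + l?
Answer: -5035/52 ≈ -96.827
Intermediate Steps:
L = 93 (L = 80 + 13 = 93)
S(v) = 9/(4*v) (S(v) = (18/v)/8 = 9/(4*v))
a = -93 (a = -1*93 = -93)
(S(13) + (0*(-9) - 4)) + a = ((9/4)/13 + (0*(-9) - 4)) - 93 = ((9/4)*(1/13) + (0 - 4)) - 93 = (9/52 - 4) - 93 = -199/52 - 93 = -5035/52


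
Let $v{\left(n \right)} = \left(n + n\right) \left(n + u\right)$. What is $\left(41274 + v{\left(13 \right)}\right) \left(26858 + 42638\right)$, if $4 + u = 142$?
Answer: $3141219200$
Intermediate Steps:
$u = 138$ ($u = -4 + 142 = 138$)
$v{\left(n \right)} = 2 n \left(138 + n\right)$ ($v{\left(n \right)} = \left(n + n\right) \left(n + 138\right) = 2 n \left(138 + n\right)$)
$\left(41274 + v{\left(13 \right)}\right) \left(26858 + 42638\right) = \left(41274 + 2 \cdot 13 \left(138 + 13\right)\right) \left(26858 + 42638\right) = \left(41274 + 2 \cdot 13 \cdot 151\right) 69496 = \left(41274 + 3926\right) 69496 = 45200 \cdot 69496 = 3141219200$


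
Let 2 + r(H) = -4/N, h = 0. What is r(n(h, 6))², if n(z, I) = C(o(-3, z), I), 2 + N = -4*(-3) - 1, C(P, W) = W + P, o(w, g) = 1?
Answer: 484/81 ≈ 5.9753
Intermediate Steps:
C(P, W) = P + W
N = 9 (N = -2 + (-4*(-3) - 1) = -2 + (12 - 1) = -2 + 11 = 9)
n(z, I) = 1 + I
r(H) = -22/9 (r(H) = -2 - 4/9 = -22/9)
r(n(h, 6))² = (-22/9)² = 484/81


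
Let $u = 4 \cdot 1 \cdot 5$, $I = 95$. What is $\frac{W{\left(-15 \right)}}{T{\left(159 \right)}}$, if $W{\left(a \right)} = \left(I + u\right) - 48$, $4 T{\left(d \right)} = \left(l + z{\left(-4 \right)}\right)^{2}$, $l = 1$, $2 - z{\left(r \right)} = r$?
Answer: $\frac{268}{49} \approx 5.4694$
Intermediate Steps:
$z{\left(r \right)} = 2 - r$
$T{\left(d \right)} = \frac{49}{4}$ ($T{\left(d \right)} = \frac{\left(1 + \left(2 - -4\right)\right)^{2}}{4} = \frac{\left(1 + \left(2 + 4\right)\right)^{2}}{4} = \frac{\left(1 + 6\right)^{2}}{4} = \frac{7^{2}}{4} = \frac{1}{4} \cdot 49 = \frac{49}{4}$)
$u = 20$ ($u = 4 \cdot 5 = 20$)
$W{\left(a \right)} = 67$ ($W{\left(a \right)} = \left(95 + 20\right) - 48 = 115 - 48 = 67$)
$\frac{W{\left(-15 \right)}}{T{\left(159 \right)}} = \frac{67}{\frac{49}{4}} = 67 \cdot \frac{4}{49} = \frac{268}{49}$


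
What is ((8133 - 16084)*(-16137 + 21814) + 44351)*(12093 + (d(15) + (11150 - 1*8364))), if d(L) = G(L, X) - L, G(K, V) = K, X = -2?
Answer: -670945829404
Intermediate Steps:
d(L) = 0 (d(L) = L - L = 0)
((8133 - 16084)*(-16137 + 21814) + 44351)*(12093 + (d(15) + (11150 - 1*8364))) = ((8133 - 16084)*(-16137 + 21814) + 44351)*(12093 + (0 + (11150 - 1*8364))) = (-7951*5677 + 44351)*(12093 + (0 + (11150 - 8364))) = (-45137827 + 44351)*(12093 + (0 + 2786)) = -45093476*(12093 + 2786) = -45093476*14879 = -670945829404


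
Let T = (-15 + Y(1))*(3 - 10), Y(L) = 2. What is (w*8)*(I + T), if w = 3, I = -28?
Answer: 1512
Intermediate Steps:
T = 91 (T = (-15 + 2)*(3 - 10) = -13*(-7) = 91)
(w*8)*(I + T) = (3*8)*(-28 + 91) = 24*63 = 1512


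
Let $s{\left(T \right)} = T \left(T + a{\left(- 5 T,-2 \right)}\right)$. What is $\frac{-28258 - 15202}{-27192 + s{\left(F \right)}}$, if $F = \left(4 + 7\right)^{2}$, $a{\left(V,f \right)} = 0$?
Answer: $\frac{43460}{12551} \approx 3.4627$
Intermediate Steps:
$F = 121$ ($F = 11^{2} = 121$)
$s{\left(T \right)} = T^{2}$ ($s{\left(T \right)} = T \left(T + 0\right) = T T = T^{2}$)
$\frac{-28258 - 15202}{-27192 + s{\left(F \right)}} = \frac{-28258 - 15202}{-27192 + 121^{2}} = - \frac{43460}{-27192 + 14641} = - \frac{43460}{-12551} = \left(-43460\right) \left(- \frac{1}{12551}\right) = \frac{43460}{12551}$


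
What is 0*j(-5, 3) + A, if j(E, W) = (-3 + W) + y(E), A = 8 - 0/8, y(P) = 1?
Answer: 8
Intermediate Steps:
A = 8 (A = 8 - 0/8 = 8 - 1*0 = 8 + 0 = 8)
j(E, W) = -2 + W (j(E, W) = (-3 + W) + 1 = -2 + W)
0*j(-5, 3) + A = 0*(-2 + 3) + 8 = 0*1 + 8 = 0 + 8 = 8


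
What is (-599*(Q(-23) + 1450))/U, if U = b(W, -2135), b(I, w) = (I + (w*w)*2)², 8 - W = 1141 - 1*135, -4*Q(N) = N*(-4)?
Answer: -854773/83091465164304 ≈ -1.0287e-8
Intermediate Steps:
Q(N) = N (Q(N) = -N*(-4)/4 = -(-1)*N = N)
W = -998 (W = 8 - (1141 - 1*135) = 8 - (1141 - 135) = 8 - 1*1006 = 8 - 1006 = -998)
b(I, w) = (I + 2*w²)² (b(I, w) = (I + w²*2)² = (I + 2*w²)²)
U = 83091465164304 (U = (-998 + 2*(-2135)²)² = (-998 + 2*4558225)² = (-998 + 9116450)² = 9115452² = 83091465164304)
(-599*(Q(-23) + 1450))/U = -599*(-23 + 1450)/83091465164304 = -599*1427*(1/83091465164304) = -854773*1/83091465164304 = -854773/83091465164304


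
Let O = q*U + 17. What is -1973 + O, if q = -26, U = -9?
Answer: -1722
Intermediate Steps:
O = 251 (O = -26*(-9) + 17 = 234 + 17 = 251)
-1973 + O = -1973 + 251 = -1722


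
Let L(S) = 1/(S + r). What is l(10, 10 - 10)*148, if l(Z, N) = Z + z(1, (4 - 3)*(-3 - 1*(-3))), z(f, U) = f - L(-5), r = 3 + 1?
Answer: 1776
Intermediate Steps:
r = 4
L(S) = 1/(4 + S) (L(S) = 1/(S + 4) = 1/(4 + S))
z(f, U) = 1 + f (z(f, U) = f - 1/(4 - 5) = f - 1/(-1) = f - 1*(-1) = f + 1 = 1 + f)
l(Z, N) = 2 + Z (l(Z, N) = Z + (1 + 1) = Z + 2 = 2 + Z)
l(10, 10 - 10)*148 = (2 + 10)*148 = 12*148 = 1776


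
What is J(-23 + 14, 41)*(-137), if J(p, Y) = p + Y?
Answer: -4384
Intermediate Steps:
J(p, Y) = Y + p
J(-23 + 14, 41)*(-137) = (41 + (-23 + 14))*(-137) = (41 - 9)*(-137) = 32*(-137) = -4384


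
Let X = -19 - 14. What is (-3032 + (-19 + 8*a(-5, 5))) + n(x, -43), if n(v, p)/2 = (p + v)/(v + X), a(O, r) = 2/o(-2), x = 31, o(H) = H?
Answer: -3047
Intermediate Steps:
X = -33
a(O, r) = -1 (a(O, r) = 2/(-2) = 2*(-1/2) = -1)
n(v, p) = 2*(p + v)/(-33 + v) (n(v, p) = 2*((p + v)/(v - 33)) = 2*((p + v)/(-33 + v)) = 2*(p + v)/(-33 + v))
(-3032 + (-19 + 8*a(-5, 5))) + n(x, -43) = (-3032 + (-19 + 8*(-1))) + 2*(-43 + 31)/(-33 + 31) = (-3032 + (-19 - 8)) + 2*(-12)/(-2) = (-3032 - 27) + 2*(-1/2)*(-12) = -3059 + 12 = -3047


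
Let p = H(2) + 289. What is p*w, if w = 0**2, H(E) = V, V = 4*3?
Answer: 0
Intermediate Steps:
V = 12
H(E) = 12
w = 0
p = 301 (p = 12 + 289 = 301)
p*w = 301*0 = 0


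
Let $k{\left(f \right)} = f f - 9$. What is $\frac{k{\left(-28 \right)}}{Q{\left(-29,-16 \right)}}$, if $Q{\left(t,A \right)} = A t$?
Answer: $\frac{775}{464} \approx 1.6703$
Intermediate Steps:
$k{\left(f \right)} = -9 + f^{2}$ ($k{\left(f \right)} = f^{2} - 9 = -9 + f^{2}$)
$\frac{k{\left(-28 \right)}}{Q{\left(-29,-16 \right)}} = \frac{-9 + \left(-28\right)^{2}}{\left(-16\right) \left(-29\right)} = \frac{-9 + 784}{464} = 775 \cdot \frac{1}{464} = \frac{775}{464}$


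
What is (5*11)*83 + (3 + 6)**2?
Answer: 4646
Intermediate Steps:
(5*11)*83 + (3 + 6)**2 = 55*83 + 9**2 = 4565 + 81 = 4646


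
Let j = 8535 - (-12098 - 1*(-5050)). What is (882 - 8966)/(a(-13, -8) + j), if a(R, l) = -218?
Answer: -8084/15365 ≈ -0.52613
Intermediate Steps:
j = 15583 (j = 8535 - (-12098 + 5050) = 8535 - 1*(-7048) = 8535 + 7048 = 15583)
(882 - 8966)/(a(-13, -8) + j) = (882 - 8966)/(-218 + 15583) = -8084/15365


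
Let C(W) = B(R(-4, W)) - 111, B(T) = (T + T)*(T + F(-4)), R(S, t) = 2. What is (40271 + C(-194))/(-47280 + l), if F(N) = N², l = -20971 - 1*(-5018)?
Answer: -40232/63233 ≈ -0.63625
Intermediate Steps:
l = -15953 (l = -20971 + 5018 = -15953)
B(T) = 2*T*(16 + T) (B(T) = (T + T)*(T + (-4)²) = (2*T)*(T + 16) = (2*T)*(16 + T) = 2*T*(16 + T))
C(W) = -39 (C(W) = 2*2*(16 + 2) - 111 = 2*2*18 - 111 = 72 - 111 = -39)
(40271 + C(-194))/(-47280 + l) = (40271 - 39)/(-47280 - 15953) = 40232/(-63233) = 40232*(-1/63233) = -40232/63233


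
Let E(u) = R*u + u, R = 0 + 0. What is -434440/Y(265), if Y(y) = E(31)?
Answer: -434440/31 ≈ -14014.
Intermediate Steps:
R = 0
E(u) = u (E(u) = 0*u + u = 0 + u = u)
Y(y) = 31
-434440/Y(265) = -434440/31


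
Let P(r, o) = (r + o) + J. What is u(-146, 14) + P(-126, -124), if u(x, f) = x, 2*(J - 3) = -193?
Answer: -979/2 ≈ -489.50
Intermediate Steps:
J = -187/2 (J = 3 + (1/2)*(-193) = 3 - 193/2 = -187/2 ≈ -93.500)
P(r, o) = -187/2 + o + r (P(r, o) = (r + o) - 187/2 = (o + r) - 187/2 = -187/2 + o + r)
u(-146, 14) + P(-126, -124) = -146 + (-187/2 - 124 - 126) = -146 - 687/2 = -979/2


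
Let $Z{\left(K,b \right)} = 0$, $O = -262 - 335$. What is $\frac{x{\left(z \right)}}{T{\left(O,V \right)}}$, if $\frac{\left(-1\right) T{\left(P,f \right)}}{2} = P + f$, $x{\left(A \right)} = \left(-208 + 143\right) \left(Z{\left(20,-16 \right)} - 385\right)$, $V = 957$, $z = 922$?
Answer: $- \frac{5005}{144} \approx -34.757$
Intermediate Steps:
$O = -597$
$x{\left(A \right)} = 25025$ ($x{\left(A \right)} = \left(-208 + 143\right) \left(0 - 385\right) = \left(-65\right) \left(-385\right) = 25025$)
$T{\left(P,f \right)} = - 2 P - 2 f$ ($T{\left(P,f \right)} = - 2 \left(P + f\right) = - 2 P - 2 f$)
$\frac{x{\left(z \right)}}{T{\left(O,V \right)}} = \frac{25025}{\left(-2\right) \left(-597\right) - 1914} = \frac{25025}{1194 - 1914} = \frac{25025}{-720} = 25025 \left(- \frac{1}{720}\right) = - \frac{5005}{144}$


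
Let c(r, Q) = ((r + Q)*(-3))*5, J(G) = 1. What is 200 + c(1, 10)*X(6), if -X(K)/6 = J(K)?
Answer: 1190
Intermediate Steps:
X(K) = -6 (X(K) = -6*1 = -6)
c(r, Q) = -15*Q - 15*r (c(r, Q) = ((Q + r)*(-3))*5 = (-3*Q - 3*r)*5 = -15*Q - 15*r)
200 + c(1, 10)*X(6) = 200 + (-15*10 - 15*1)*(-6) = 200 + (-150 - 15)*(-6) = 200 - 165*(-6) = 200 + 990 = 1190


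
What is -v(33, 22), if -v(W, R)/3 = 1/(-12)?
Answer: -1/4 ≈ -0.25000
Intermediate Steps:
v(W, R) = 1/4 (v(W, R) = -3/(-12) = -3*(-1/12) = 1/4)
-v(33, 22) = -1*1/4 = -1/4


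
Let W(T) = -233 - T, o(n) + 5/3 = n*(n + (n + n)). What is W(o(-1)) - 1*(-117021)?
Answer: 350360/3 ≈ 1.1679e+5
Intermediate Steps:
o(n) = -5/3 + 3*n² (o(n) = -5/3 + n*(n + (n + n)) = -5/3 + n*(n + 2*n) = -5/3 + n*(3*n) = -5/3 + 3*n²)
W(o(-1)) - 1*(-117021) = (-233 - (-5/3 + 3*(-1)²)) - 1*(-117021) = (-233 - (-5/3 + 3*1)) + 117021 = (-233 - (-5/3 + 3)) + 117021 = (-233 - 1*4/3) + 117021 = (-233 - 4/3) + 117021 = -703/3 + 117021 = 350360/3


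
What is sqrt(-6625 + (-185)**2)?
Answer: 20*sqrt(69) ≈ 166.13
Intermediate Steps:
sqrt(-6625 + (-185)**2) = sqrt(-6625 + 34225) = sqrt(27600) = 20*sqrt(69)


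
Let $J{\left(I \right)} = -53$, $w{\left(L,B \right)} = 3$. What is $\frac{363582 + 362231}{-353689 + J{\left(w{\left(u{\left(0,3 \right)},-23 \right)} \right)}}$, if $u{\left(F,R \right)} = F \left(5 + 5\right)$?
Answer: $- \frac{725813}{353742} \approx -2.0518$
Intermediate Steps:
$u{\left(F,R \right)} = 10 F$ ($u{\left(F,R \right)} = F 10 = 10 F$)
$\frac{363582 + 362231}{-353689 + J{\left(w{\left(u{\left(0,3 \right)},-23 \right)} \right)}} = \frac{363582 + 362231}{-353689 - 53} = \frac{725813}{-353742} = 725813 \left(- \frac{1}{353742}\right) = - \frac{725813}{353742}$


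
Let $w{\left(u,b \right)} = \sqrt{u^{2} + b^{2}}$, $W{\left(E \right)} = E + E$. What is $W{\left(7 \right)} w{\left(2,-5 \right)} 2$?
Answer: $28 \sqrt{29} \approx 150.78$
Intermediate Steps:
$W{\left(E \right)} = 2 E$
$w{\left(u,b \right)} = \sqrt{b^{2} + u^{2}}$
$W{\left(7 \right)} w{\left(2,-5 \right)} 2 = 2 \cdot 7 \sqrt{\left(-5\right)^{2} + 2^{2}} \cdot 2 = 14 \sqrt{25 + 4} \cdot 2 = 14 \sqrt{29} \cdot 2 = 28 \sqrt{29}$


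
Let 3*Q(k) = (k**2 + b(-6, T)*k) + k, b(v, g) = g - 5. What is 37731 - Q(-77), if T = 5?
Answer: 107341/3 ≈ 35780.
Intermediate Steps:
b(v, g) = -5 + g
Q(k) = k/3 + k**2/3 (Q(k) = ((k**2 + (-5 + 5)*k) + k)/3 = ((k**2 + 0*k) + k)/3 = ((k**2 + 0) + k)/3 = (k**2 + k)/3 = (k + k**2)/3 = k/3 + k**2/3)
37731 - Q(-77) = 37731 - (-77)*(1 - 77)/3 = 37731 - (-77)*(-76)/3 = 37731 - 1*5852/3 = 37731 - 5852/3 = 107341/3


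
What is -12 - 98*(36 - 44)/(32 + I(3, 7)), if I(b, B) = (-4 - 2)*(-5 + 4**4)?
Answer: -9236/737 ≈ -12.532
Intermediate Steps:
I(b, B) = -1506 (I(b, B) = -6*(-5 + 256) = -6*251 = -1506)
-12 - 98*(36 - 44)/(32 + I(3, 7)) = -12 - 98*(36 - 44)/(32 - 1506) = -12 - (-784)/(-1474) = -12 - (-784)*(-1)/1474 = -12 - 98*4/737 = -12 - 392/737 = -9236/737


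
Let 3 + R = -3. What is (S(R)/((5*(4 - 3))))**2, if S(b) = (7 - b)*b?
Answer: 6084/25 ≈ 243.36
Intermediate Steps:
R = -6 (R = -3 - 3 = -6)
S(b) = b*(7 - b)
(S(R)/((5*(4 - 3))))**2 = ((-6*(7 - 1*(-6)))/((5*(4 - 3))))**2 = ((-6*(7 + 6))/((5*1)))**2 = (-6*13/5)**2 = (-78*1/5)**2 = (-78/5)**2 = 6084/25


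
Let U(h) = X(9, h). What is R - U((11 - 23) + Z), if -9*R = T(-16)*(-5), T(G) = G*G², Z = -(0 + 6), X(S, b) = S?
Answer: -20561/9 ≈ -2284.6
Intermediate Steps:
Z = -6 (Z = -1*6 = -6)
T(G) = G³
U(h) = 9
R = -20480/9 (R = -(-16)³*(-5)/9 = -(-4096)*(-5)/9 = -⅑*20480 = -20480/9 ≈ -2275.6)
R - U((11 - 23) + Z) = -20480/9 - 1*9 = -20480/9 - 9 = -20561/9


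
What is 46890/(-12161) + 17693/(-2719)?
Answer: -342658483/33065759 ≈ -10.363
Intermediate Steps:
46890/(-12161) + 17693/(-2719) = 46890*(-1/12161) + 17693*(-1/2719) = -46890/12161 - 17693/2719 = -342658483/33065759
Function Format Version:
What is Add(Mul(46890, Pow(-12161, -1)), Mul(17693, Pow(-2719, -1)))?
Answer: Rational(-342658483, 33065759) ≈ -10.363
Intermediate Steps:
Add(Mul(46890, Pow(-12161, -1)), Mul(17693, Pow(-2719, -1))) = Add(Mul(46890, Rational(-1, 12161)), Mul(17693, Rational(-1, 2719))) = Add(Rational(-46890, 12161), Rational(-17693, 2719)) = Rational(-342658483, 33065759)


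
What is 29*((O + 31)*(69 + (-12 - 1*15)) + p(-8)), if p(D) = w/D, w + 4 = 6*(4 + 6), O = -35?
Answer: -5075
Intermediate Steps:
w = 56 (w = -4 + 6*(4 + 6) = -4 + 6*10 = -4 + 60 = 56)
p(D) = 56/D
29*((O + 31)*(69 + (-12 - 1*15)) + p(-8)) = 29*((-35 + 31)*(69 + (-12 - 1*15)) + 56/(-8)) = 29*(-4*(69 + (-12 - 15)) + 56*(-1/8)) = 29*(-4*(69 - 27) - 7) = 29*(-4*42 - 7) = 29*(-168 - 7) = 29*(-175) = -5075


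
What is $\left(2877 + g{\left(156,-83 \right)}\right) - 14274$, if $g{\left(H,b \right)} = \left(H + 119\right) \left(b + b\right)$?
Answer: $-57047$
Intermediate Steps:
$g{\left(H,b \right)} = 2 b \left(119 + H\right)$ ($g{\left(H,b \right)} = \left(119 + H\right) 2 b = 2 b \left(119 + H\right)$)
$\left(2877 + g{\left(156,-83 \right)}\right) - 14274 = \left(2877 + 2 \left(-83\right) \left(119 + 156\right)\right) - 14274 = \left(2877 + 2 \left(-83\right) 275\right) - 14274 = \left(2877 - 45650\right) - 14274 = -42773 - 14274 = -57047$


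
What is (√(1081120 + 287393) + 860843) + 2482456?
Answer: 3343299 + 3*√152057 ≈ 3.3445e+6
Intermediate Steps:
(√(1081120 + 287393) + 860843) + 2482456 = (√1368513 + 860843) + 2482456 = (3*√152057 + 860843) + 2482456 = (860843 + 3*√152057) + 2482456 = 3343299 + 3*√152057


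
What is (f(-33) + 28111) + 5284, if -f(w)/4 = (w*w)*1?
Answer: 29039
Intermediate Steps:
f(w) = -4*w² (f(w) = -4*w*w = -4*w²)
(f(-33) + 28111) + 5284 = (-4*(-33)² + 28111) + 5284 = (-4*1089 + 28111) + 5284 = (-4356 + 28111) + 5284 = 23755 + 5284 = 29039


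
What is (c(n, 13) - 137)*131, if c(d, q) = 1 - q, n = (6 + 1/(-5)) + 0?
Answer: -19519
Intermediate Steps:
n = 29/5 (n = (6 - ⅕) + 0 = 29/5 + 0 = 29/5 ≈ 5.8000)
(c(n, 13) - 137)*131 = ((1 - 1*13) - 137)*131 = ((1 - 13) - 137)*131 = (-12 - 137)*131 = -149*131 = -19519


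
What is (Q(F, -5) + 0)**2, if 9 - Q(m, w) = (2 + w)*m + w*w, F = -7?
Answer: 1369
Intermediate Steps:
Q(m, w) = 9 - w**2 - m*(2 + w) (Q(m, w) = 9 - ((2 + w)*m + w*w) = 9 - (m*(2 + w) + w**2) = 9 - (w**2 + m*(2 + w)) = 9 + (-w**2 - m*(2 + w)) = 9 - w**2 - m*(2 + w))
(Q(F, -5) + 0)**2 = ((9 - 1*(-5)**2 - 2*(-7) - 1*(-7)*(-5)) + 0)**2 = ((9 - 1*25 + 14 - 35) + 0)**2 = ((9 - 25 + 14 - 35) + 0)**2 = (-37 + 0)**2 = (-37)**2 = 1369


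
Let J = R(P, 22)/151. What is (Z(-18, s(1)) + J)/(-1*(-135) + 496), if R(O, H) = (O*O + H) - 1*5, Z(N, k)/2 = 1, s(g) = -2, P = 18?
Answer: 643/95281 ≈ 0.0067485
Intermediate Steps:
Z(N, k) = 2 (Z(N, k) = 2*1 = 2)
R(O, H) = -5 + H + O² (R(O, H) = (O² + H) - 5 = (H + O²) - 5 = -5 + H + O²)
J = 341/151 (J = (-5 + 22 + 18²)/151 = (-5 + 22 + 324)*(1/151) = 341*(1/151) = 341/151 ≈ 2.2583)
(Z(-18, s(1)) + J)/(-1*(-135) + 496) = (2 + 341/151)/(-1*(-135) + 496) = 643/(151*(135 + 496)) = (643/151)/631 = (643/151)*(1/631) = 643/95281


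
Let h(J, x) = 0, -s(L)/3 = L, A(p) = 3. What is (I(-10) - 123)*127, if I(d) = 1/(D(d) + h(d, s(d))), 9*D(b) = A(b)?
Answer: -15240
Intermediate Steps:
D(b) = ⅓ (D(b) = (⅑)*3 = ⅓)
s(L) = -3*L
I(d) = 3 (I(d) = 1/(⅓ + 0) = 1/(⅓) = 3)
(I(-10) - 123)*127 = (3 - 123)*127 = -120*127 = -15240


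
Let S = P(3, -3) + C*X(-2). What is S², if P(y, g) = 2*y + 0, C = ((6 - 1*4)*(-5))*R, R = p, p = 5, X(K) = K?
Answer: 11236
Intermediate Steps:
R = 5
C = -50 (C = ((6 - 1*4)*(-5))*5 = ((6 - 4)*(-5))*5 = (2*(-5))*5 = -10*5 = -50)
P(y, g) = 2*y
S = 106 (S = 2*3 - 50*(-2) = 6 + 100 = 106)
S² = 106² = 11236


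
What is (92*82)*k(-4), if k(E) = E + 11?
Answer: 52808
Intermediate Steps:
k(E) = 11 + E
(92*82)*k(-4) = (92*82)*(11 - 4) = 7544*7 = 52808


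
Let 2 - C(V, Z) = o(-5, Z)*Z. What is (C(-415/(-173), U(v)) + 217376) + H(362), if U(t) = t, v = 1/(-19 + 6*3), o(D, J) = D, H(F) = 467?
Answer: 217840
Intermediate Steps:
v = -1 (v = 1/(-19 + 18) = 1/(-1) = -1)
C(V, Z) = 2 + 5*Z (C(V, Z) = 2 - (-5)*Z = 2 + 5*Z)
(C(-415/(-173), U(v)) + 217376) + H(362) = ((2 + 5*(-1)) + 217376) + 467 = ((2 - 5) + 217376) + 467 = (-3 + 217376) + 467 = 217373 + 467 = 217840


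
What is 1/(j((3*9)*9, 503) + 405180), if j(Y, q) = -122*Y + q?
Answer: 1/376037 ≈ 2.6593e-6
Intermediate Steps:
j(Y, q) = q - 122*Y
1/(j((3*9)*9, 503) + 405180) = 1/((503 - 122*3*9*9) + 405180) = 1/((503 - 3294*9) + 405180) = 1/((503 - 122*243) + 405180) = 1/((503 - 29646) + 405180) = 1/(-29143 + 405180) = 1/376037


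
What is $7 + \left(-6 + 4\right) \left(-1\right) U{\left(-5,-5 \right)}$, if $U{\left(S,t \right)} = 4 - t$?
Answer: $25$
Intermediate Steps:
$7 + \left(-6 + 4\right) \left(-1\right) U{\left(-5,-5 \right)} = 7 + \left(-6 + 4\right) \left(-1\right) \left(4 - -5\right) = 7 + \left(-2\right) \left(-1\right) \left(4 + 5\right) = 7 + 2 \cdot 9 = 7 + 18 = 25$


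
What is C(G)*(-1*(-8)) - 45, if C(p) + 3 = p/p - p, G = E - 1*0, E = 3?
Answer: -85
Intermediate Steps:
G = 3 (G = 3 - 1*0 = 3 + 0 = 3)
C(p) = -2 - p (C(p) = -3 + (p/p - p) = -3 + (1 - p) = -2 - p)
C(G)*(-1*(-8)) - 45 = (-2 - 1*3)*(-1*(-8)) - 45 = (-2 - 3)*8 - 45 = -5*8 - 45 = -40 - 45 = -85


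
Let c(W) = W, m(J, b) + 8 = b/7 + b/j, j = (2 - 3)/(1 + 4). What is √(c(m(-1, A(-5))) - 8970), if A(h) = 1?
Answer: 4*I*√27510/7 ≈ 94.778*I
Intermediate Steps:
j = -⅕ (j = -1/5 = -1*⅕ = -⅕ ≈ -0.20000)
m(J, b) = -8 - 34*b/7 (m(J, b) = -8 + (b/7 + b/(-⅕)) = -8 + (b*(⅐) + b*(-5)) = -8 + (b/7 - 5*b) = -8 - 34*b/7)
√(c(m(-1, A(-5))) - 8970) = √((-8 - 34/7*1) - 8970) = √((-8 - 34/7) - 8970) = √(-90/7 - 8970) = √(-62880/7) = 4*I*√27510/7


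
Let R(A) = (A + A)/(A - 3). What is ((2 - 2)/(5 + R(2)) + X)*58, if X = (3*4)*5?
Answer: 3480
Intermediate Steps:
R(A) = 2*A/(-3 + A) (R(A) = (2*A)/(-3 + A) = 2*A/(-3 + A))
X = 60 (X = 12*5 = 60)
((2 - 2)/(5 + R(2)) + X)*58 = ((2 - 2)/(5 + 2*2/(-3 + 2)) + 60)*58 = (0/(5 + 2*2/(-1)) + 60)*58 = (0/(5 + 2*2*(-1)) + 60)*58 = (0/(5 - 4) + 60)*58 = (0/1 + 60)*58 = (0*1 + 60)*58 = (0 + 60)*58 = 60*58 = 3480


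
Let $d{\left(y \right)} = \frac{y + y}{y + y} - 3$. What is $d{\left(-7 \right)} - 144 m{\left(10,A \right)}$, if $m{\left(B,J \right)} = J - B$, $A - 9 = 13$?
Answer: $-1730$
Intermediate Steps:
$A = 22$ ($A = 9 + 13 = 22$)
$d{\left(y \right)} = -2$ ($d{\left(y \right)} = \frac{2 y}{2 y} - 3 = 2 y \frac{1}{2 y} - 3 = 1 - 3 = -2$)
$d{\left(-7 \right)} - 144 m{\left(10,A \right)} = -2 - 144 \left(22 - 10\right) = -2 - 1728 = -1730$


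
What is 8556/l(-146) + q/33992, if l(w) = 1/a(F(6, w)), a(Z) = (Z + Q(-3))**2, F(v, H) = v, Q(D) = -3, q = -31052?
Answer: 93481747/1214 ≈ 77003.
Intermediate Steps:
a(Z) = (-3 + Z)**2 (a(Z) = (Z - 3)**2 = (-3 + Z)**2)
l(w) = 1/9 (l(w) = 1/((-3 + 6)**2) = 1/(3**2) = 1/9)
8556/l(-146) + q/33992 = 8556/(1/9) - 31052/33992 = 8556*9 - 31052*1/33992 = 77004 - 1109/1214 = 93481747/1214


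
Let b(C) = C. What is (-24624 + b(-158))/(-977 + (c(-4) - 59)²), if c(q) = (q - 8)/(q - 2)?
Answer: -12391/1136 ≈ -10.908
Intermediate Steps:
c(q) = (-8 + q)/(-2 + q)
(-24624 + b(-158))/(-977 + (c(-4) - 59)²) = (-24624 - 158)/(-977 + ((-8 - 4)/(-2 - 4) - 59)²) = -24782/(-977 + (-12/(-6) - 59)²) = -24782/(-977 + (-⅙*(-12) - 59)²) = -24782/(-977 + (2 - 59)²) = -24782/(-977 + (-57)²) = -24782/(-977 + 3249) = -24782/2272 = -24782*1/2272 = -12391/1136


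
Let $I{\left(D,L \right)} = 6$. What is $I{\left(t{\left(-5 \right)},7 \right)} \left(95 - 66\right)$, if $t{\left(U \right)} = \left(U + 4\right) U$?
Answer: $174$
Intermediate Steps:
$t{\left(U \right)} = U \left(4 + U\right)$ ($t{\left(U \right)} = \left(4 + U\right) U = U \left(4 + U\right)$)
$I{\left(t{\left(-5 \right)},7 \right)} \left(95 - 66\right) = 6 \left(95 - 66\right) = 6 \cdot 29 = 174$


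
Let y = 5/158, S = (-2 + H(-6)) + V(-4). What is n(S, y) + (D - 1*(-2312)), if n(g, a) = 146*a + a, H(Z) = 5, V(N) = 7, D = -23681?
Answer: -3375567/158 ≈ -21364.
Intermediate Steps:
S = 10 (S = (-2 + 5) + 7 = 3 + 7 = 10)
y = 5/158 (y = 5*(1/158) = 5/158 ≈ 0.031646)
n(g, a) = 147*a
n(S, y) + (D - 1*(-2312)) = 147*(5/158) + (-23681 - 1*(-2312)) = 735/158 + (-23681 + 2312) = 735/158 - 21369 = -3375567/158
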